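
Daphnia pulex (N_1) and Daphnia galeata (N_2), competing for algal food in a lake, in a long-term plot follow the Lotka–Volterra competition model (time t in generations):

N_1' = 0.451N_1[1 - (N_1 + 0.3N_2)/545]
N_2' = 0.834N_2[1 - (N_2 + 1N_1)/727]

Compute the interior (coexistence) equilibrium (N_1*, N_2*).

N_1* ≈ 467, N_2* ≈ 260

Setting both brackets to zero gives the nullclines N_1 + 0.3N_2 = 545 and 1N_1 + N_2 = 727.
Substituting N_2 = 727 - 1N_1 into the first: N_1(1 - 0.3·1) = 545 - 0.3·727.
So N_1* = 327/0.7 = 467, and then N_2* = 727 - 1·467 = 260.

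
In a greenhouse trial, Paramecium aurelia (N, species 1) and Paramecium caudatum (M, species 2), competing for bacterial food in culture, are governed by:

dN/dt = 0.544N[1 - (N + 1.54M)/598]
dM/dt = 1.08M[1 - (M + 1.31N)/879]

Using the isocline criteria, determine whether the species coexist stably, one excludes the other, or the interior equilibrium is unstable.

species 2 excludes species 1

Compare the nullcline intercepts: K1/α12 = 598/1.54 = 388 < K2 = 879; K2/α21 = 879/1.31 = 671 > K1 = 598.
Since the inequalities point opposite ways, species 2 can invade but species 1 cannot.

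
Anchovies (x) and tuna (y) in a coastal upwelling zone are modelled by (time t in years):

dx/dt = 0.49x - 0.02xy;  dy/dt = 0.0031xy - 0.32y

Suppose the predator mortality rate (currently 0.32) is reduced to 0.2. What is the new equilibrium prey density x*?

x* ≈ 64.5

At the interior fixed point, setting dy/dt = 0 with y > 0 fixes x* = (predator death rate)/(xy coefficient) — independent of the other coefficients.
With the change, x* = 0.2/0.0031 = 64.5; it falls from 103.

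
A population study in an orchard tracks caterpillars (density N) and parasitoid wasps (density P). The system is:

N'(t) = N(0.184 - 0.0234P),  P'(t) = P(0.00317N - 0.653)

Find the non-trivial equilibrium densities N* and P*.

Set dP/dt = 0 with P > 0: 0.00317N - 0.653 = 0, so N* = 0.653/0.00317 = 206.
Set dN/dt = 0 with N > 0: 0.184 - 0.0234P = 0, so P* = 0.184/0.0234 = 7.86.

N* ≈ 206, P* ≈ 7.86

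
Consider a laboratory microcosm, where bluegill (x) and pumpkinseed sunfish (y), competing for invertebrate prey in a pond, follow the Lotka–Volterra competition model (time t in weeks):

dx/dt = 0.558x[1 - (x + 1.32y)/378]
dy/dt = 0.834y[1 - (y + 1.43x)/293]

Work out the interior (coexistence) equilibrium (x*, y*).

x* ≈ 9.87, y* ≈ 279

Setting both brackets to zero gives the nullclines x + 1.32y = 378 and 1.43x + y = 293.
Substituting y = 293 - 1.43x into the first: x(1 - 1.32·1.43) = 378 - 1.32·293.
So x* = -8.76/-0.888 = 9.87, and then y* = 293 - 1.43·9.87 = 279.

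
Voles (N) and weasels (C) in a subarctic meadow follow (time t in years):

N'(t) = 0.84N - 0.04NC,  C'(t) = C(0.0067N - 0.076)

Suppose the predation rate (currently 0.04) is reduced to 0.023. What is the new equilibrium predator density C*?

C* ≈ 36.5

At the interior fixed point, setting dN/dt = 0 with N > 0 fixes C* = (prey growth rate)/(NC coefficient) — independent of the other coefficients.
With the change, C* = 0.84/0.023 = 36.5; it rises from 21.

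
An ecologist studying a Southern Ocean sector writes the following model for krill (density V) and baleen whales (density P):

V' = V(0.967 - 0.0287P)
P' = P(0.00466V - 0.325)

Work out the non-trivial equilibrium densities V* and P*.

V* ≈ 69.7, P* ≈ 33.7

Set dP/dt = 0 with P > 0: 0.00466V - 0.325 = 0, so V* = 0.325/0.00466 = 69.7.
Set dV/dt = 0 with V > 0: 0.967 - 0.0287P = 0, so P* = 0.967/0.0287 = 33.7.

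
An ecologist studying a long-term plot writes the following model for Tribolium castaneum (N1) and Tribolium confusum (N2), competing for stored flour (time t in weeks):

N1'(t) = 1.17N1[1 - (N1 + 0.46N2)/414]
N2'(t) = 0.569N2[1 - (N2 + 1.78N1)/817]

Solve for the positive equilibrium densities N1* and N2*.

Setting both brackets to zero gives the nullclines N1 + 0.46N2 = 414 and 1.78N1 + N2 = 817.
Substituting N2 = 817 - 1.78N1 into the first: N1(1 - 0.46·1.78) = 414 - 0.46·817.
So N1* = 38.2/0.181 = 211, and then N2* = 817 - 1.78·211 = 442.

N1* ≈ 211, N2* ≈ 442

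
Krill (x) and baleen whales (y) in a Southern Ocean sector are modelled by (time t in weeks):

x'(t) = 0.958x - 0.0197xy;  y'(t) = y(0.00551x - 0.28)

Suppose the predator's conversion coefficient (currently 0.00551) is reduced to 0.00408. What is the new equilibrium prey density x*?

x* ≈ 68.6

At the interior fixed point, setting dy/dt = 0 with y > 0 fixes x* = (predator death rate)/(xy coefficient) — independent of the other coefficients.
With the change, x* = 0.28/0.00408 = 68.6; it rises from 50.8.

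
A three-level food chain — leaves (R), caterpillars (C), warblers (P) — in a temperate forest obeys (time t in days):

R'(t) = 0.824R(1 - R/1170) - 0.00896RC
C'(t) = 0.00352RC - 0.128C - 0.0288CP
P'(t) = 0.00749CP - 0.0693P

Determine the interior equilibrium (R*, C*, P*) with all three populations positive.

R* ≈ 1050, C* ≈ 9.25, P* ≈ 124

From dP/dt = 0: 0.00749C* = 0.0693, so C* = 9.25.
From dR/dt = 0: 0.824(1 - R*/1170) = 0.00896·9.25, giving R* = 1170·(1 - 0.101) = 1050.
From dC/dt = 0: 0.00352·1050 - 0.128 = 0.0288P*, so P* = 3.58/0.0288 = 124.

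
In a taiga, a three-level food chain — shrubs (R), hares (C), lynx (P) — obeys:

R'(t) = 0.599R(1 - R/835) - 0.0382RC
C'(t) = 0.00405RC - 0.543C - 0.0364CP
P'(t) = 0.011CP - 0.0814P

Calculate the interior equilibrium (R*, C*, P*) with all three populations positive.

From dP/dt = 0: 0.011C* = 0.0814, so C* = 7.4.
From dR/dt = 0: 0.599(1 - R*/835) = 0.0382·7.4, giving R* = 835·(1 - 0.472) = 441.
From dC/dt = 0: 0.00405·441 - 0.543 = 0.0364P*, so P* = 1.24/0.0364 = 34.1.

R* ≈ 441, C* ≈ 7.4, P* ≈ 34.1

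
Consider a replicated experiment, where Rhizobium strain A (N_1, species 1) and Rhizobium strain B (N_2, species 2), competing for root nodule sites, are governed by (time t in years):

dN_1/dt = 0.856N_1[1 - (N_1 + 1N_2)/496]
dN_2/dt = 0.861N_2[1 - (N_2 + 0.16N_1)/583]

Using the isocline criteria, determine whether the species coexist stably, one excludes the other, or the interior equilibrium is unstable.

Compare the nullcline intercepts: K1/α12 = 496/1 = 496 < K2 = 583; K2/α21 = 583/0.16 = 3640 > K1 = 496.
Since the inequalities point opposite ways, species 2 can invade but species 1 cannot.

species 2 excludes species 1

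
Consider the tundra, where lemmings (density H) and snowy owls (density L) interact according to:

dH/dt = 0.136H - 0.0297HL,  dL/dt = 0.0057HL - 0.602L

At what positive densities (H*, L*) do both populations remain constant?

H* ≈ 106, L* ≈ 4.58

Set dL/dt = 0 with L > 0: 0.0057H - 0.602 = 0, so H* = 0.602/0.0057 = 106.
Set dH/dt = 0 with H > 0: 0.136 - 0.0297L = 0, so L* = 0.136/0.0297 = 4.58.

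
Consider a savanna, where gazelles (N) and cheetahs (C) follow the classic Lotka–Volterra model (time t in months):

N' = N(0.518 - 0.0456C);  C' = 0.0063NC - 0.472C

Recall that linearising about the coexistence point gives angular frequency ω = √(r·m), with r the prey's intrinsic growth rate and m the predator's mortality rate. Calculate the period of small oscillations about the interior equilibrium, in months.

Here r = 0.518 and m = 0.472, so r·m = 0.244.
ω = √0.244 = 0.494 per month, hence T = 2π/ω ≈ 12.7 months.

T ≈ 12.7 months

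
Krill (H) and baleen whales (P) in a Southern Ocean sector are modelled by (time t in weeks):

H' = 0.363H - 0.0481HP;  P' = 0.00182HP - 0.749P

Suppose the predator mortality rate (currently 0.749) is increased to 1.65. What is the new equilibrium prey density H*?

At the interior fixed point, setting dP/dt = 0 with P > 0 fixes H* = (predator death rate)/(HP coefficient) — independent of the other coefficients.
With the change, H* = 1.65/0.00182 = 907; it rises from 412.

H* ≈ 907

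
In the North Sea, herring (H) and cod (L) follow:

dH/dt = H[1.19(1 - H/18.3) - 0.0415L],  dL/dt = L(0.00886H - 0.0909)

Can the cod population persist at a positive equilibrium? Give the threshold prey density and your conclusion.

The predator equation gives dL/dt > 0 only when H > 0.0909/0.00886 = 10.3.
Without the predator, H → K = 18.3. Since 18.3 > 10.3, the predator can invade and persist.

Threshold H = 10.3; K > 10.3, so yes, the predator persists.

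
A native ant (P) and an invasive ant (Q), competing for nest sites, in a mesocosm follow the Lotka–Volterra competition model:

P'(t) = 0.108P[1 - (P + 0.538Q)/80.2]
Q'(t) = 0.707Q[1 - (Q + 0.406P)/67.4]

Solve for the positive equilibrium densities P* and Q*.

P* ≈ 56.2, Q* ≈ 44.6

Setting both brackets to zero gives the nullclines P + 0.538Q = 80.2 and 0.406P + Q = 67.4.
Substituting Q = 67.4 - 0.406P into the first: P(1 - 0.538·0.406) = 80.2 - 0.538·67.4.
So P* = 43.9/0.782 = 56.2, and then Q* = 67.4 - 0.406·56.2 = 44.6.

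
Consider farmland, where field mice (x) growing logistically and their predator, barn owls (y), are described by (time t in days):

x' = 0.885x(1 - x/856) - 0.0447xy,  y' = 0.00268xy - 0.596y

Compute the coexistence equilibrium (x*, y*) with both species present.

x* ≈ 222, y* ≈ 14.7

From dy/dt = 0 with y > 0: 0.00268x* = 0.596, so x* = 222.
Substitute into dx/dt = 0: 0.885(1 - 222/856) = 0.0447y*.
The bracket is 0.74, giving y* = 0.655/0.0447 = 14.7.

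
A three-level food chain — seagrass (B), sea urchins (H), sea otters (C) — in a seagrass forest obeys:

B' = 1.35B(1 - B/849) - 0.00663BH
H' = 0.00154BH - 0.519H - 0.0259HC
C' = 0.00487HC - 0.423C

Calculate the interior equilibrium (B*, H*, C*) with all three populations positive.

B* ≈ 487, H* ≈ 86.9, C* ≈ 8.91

From dC/dt = 0: 0.00487H* = 0.423, so H* = 86.9.
From dB/dt = 0: 1.35(1 - B*/849) = 0.00663·86.9, giving B* = 849·(1 - 0.427) = 487.
From dH/dt = 0: 0.00154·487 - 0.519 = 0.0259C*, so C* = 0.231/0.0259 = 8.91.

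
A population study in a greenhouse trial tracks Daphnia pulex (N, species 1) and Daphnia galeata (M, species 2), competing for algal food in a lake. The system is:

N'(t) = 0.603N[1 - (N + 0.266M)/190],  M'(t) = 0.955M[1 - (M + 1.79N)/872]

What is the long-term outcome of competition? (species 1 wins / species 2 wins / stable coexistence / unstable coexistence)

species 2 excludes species 1

Compare the nullcline intercepts: K1/α12 = 190/0.266 = 714 < K2 = 872; K2/α21 = 872/1.79 = 487 > K1 = 190.
Since the inequalities point opposite ways, species 2 can invade but species 1 cannot.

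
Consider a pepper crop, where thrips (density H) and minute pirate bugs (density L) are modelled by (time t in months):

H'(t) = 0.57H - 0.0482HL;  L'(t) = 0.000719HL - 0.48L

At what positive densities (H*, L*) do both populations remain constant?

H* ≈ 668, L* ≈ 11.8

Set dL/dt = 0 with L > 0: 0.000719H - 0.48 = 0, so H* = 0.48/0.000719 = 668.
Set dH/dt = 0 with H > 0: 0.57 - 0.0482L = 0, so L* = 0.57/0.0482 = 11.8.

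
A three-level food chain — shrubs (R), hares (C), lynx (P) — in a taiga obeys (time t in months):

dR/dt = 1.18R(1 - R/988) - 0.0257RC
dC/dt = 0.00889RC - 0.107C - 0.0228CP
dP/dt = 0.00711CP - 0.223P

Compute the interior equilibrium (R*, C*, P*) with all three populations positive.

From dP/dt = 0: 0.00711C* = 0.223, so C* = 31.4.
From dR/dt = 0: 1.18(1 - R*/988) = 0.0257·31.4, giving R* = 988·(1 - 0.683) = 313.
From dC/dt = 0: 0.00889·313 - 0.107 = 0.0228P*, so P* = 2.68/0.0228 = 117.

R* ≈ 313, C* ≈ 31.4, P* ≈ 117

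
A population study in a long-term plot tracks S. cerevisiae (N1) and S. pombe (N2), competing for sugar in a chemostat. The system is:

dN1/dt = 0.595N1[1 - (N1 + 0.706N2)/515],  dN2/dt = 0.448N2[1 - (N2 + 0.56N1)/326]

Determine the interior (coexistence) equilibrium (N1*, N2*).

Setting both brackets to zero gives the nullclines N1 + 0.706N2 = 515 and 0.56N1 + N2 = 326.
Substituting N2 = 326 - 0.56N1 into the first: N1(1 - 0.706·0.56) = 515 - 0.706·326.
So N1* = 285/0.605 = 471, and then N2* = 326 - 0.56·471 = 62.2.

N1* ≈ 471, N2* ≈ 62.2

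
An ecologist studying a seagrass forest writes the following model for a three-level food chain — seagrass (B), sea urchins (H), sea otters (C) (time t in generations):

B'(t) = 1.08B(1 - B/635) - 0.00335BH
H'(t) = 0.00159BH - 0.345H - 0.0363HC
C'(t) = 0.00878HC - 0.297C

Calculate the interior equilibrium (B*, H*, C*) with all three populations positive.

From dC/dt = 0: 0.00878H* = 0.297, so H* = 33.8.
From dB/dt = 0: 1.08(1 - B*/635) = 0.00335·33.8, giving B* = 635·(1 - 0.105) = 568.
From dH/dt = 0: 0.00159·568 - 0.345 = 0.0363C*, so C* = 0.559/0.0363 = 15.4.

B* ≈ 568, H* ≈ 33.8, C* ≈ 15.4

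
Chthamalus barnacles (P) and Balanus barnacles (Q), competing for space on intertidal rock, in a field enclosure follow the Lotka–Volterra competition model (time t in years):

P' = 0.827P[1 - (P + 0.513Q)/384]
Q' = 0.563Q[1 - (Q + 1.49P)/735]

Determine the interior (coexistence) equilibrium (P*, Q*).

Setting both brackets to zero gives the nullclines P + 0.513Q = 384 and 1.49P + Q = 735.
Substituting Q = 735 - 1.49P into the first: P(1 - 0.513·1.49) = 384 - 0.513·735.
So P* = 6.94/0.236 = 29.5, and then Q* = 735 - 1.49·29.5 = 691.

P* ≈ 29.5, Q* ≈ 691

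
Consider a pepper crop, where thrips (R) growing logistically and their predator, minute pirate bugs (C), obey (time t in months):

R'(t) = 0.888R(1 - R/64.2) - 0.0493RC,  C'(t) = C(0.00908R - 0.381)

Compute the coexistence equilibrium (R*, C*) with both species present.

From dC/dt = 0 with C > 0: 0.00908R* = 0.381, so R* = 42.
Substitute into dR/dt = 0: 0.888(1 - 42/64.2) = 0.0493C*.
The bracket is 0.346, giving C* = 0.308/0.0493 = 6.24.

R* ≈ 42, C* ≈ 6.24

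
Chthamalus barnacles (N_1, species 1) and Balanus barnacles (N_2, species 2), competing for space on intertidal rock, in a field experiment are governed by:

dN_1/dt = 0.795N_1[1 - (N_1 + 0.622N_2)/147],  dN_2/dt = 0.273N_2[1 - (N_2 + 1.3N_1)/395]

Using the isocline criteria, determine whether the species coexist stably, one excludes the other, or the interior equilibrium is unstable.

species 2 excludes species 1

Compare the nullcline intercepts: K1/α12 = 147/0.622 = 236 < K2 = 395; K2/α21 = 395/1.3 = 304 > K1 = 147.
Since the inequalities point opposite ways, species 2 can invade but species 1 cannot.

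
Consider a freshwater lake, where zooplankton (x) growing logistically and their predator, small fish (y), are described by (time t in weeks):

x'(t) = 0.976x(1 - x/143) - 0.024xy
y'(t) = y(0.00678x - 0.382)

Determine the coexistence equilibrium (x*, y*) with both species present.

From dy/dt = 0 with y > 0: 0.00678x* = 0.382, so x* = 56.3.
Substitute into dx/dt = 0: 0.976(1 - 56.3/143) = 0.024y*.
The bracket is 0.606, giving y* = 0.591/0.024 = 24.6.

x* ≈ 56.3, y* ≈ 24.6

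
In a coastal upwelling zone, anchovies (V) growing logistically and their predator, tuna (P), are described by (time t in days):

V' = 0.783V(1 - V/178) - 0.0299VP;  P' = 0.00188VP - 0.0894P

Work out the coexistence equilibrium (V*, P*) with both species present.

V* ≈ 47.6, P* ≈ 19.2

From dP/dt = 0 with P > 0: 0.00188V* = 0.0894, so V* = 47.6.
Substitute into dV/dt = 0: 0.783(1 - 47.6/178) = 0.0299P*.
The bracket is 0.733, giving P* = 0.574/0.0299 = 19.2.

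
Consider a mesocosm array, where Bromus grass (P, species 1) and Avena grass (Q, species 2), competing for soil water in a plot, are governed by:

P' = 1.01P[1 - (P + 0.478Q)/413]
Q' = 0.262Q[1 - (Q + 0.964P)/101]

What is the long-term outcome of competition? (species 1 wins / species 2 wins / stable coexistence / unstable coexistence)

Compare the nullcline intercepts: K1/α12 = 413/0.478 = 864 > K2 = 101; K2/α21 = 101/0.964 = 105 < K1 = 413.
Since the inequalities point opposite ways, species 1 can invade but species 2 cannot.

species 1 excludes species 2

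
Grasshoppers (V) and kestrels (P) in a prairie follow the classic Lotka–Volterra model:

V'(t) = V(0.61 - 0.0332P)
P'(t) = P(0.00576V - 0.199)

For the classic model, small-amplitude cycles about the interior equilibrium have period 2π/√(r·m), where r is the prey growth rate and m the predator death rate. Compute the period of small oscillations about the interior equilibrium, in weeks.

T ≈ 18 weeks

Here r = 0.61 and m = 0.199, so r·m = 0.121.
ω = √0.121 = 0.348 per week, hence T = 2π/ω ≈ 18 weeks.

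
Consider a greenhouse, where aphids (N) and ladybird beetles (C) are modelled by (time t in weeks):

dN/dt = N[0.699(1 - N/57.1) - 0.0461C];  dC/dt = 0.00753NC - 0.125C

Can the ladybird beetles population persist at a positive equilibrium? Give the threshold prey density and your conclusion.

The predator equation gives dC/dt > 0 only when N > 0.125/0.00753 = 16.6.
Without the predator, N → K = 57.1. Since 57.1 > 16.6, the predator can invade and persist.

Threshold N = 16.6; K > 16.6, so yes, the predator persists.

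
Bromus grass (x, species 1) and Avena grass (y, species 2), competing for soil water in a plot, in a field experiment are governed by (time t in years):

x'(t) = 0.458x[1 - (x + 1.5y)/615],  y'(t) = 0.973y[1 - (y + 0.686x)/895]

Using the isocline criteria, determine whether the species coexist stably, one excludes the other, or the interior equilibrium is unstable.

species 2 excludes species 1

Compare the nullcline intercepts: K1/α12 = 615/1.5 = 410 < K2 = 895; K2/α21 = 895/0.686 = 1300 > K1 = 615.
Since the inequalities point opposite ways, species 2 can invade but species 1 cannot.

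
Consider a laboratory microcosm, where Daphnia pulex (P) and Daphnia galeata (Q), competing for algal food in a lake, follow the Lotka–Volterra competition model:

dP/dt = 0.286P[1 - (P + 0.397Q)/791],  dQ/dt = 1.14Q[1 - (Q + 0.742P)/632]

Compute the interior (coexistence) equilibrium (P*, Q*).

Setting both brackets to zero gives the nullclines P + 0.397Q = 791 and 0.742P + Q = 632.
Substituting Q = 632 - 0.742P into the first: P(1 - 0.397·0.742) = 791 - 0.397·632.
So P* = 540/0.705 = 766, and then Q* = 632 - 0.742·766 = 63.9.

P* ≈ 766, Q* ≈ 63.9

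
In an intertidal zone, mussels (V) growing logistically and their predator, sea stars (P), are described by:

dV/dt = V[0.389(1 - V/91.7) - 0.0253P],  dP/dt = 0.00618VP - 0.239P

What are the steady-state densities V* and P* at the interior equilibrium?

V* ≈ 38.7, P* ≈ 8.89

From dP/dt = 0 with P > 0: 0.00618V* = 0.239, so V* = 38.7.
Substitute into dV/dt = 0: 0.389(1 - 38.7/91.7) = 0.0253P*.
The bracket is 0.578, giving P* = 0.225/0.0253 = 8.89.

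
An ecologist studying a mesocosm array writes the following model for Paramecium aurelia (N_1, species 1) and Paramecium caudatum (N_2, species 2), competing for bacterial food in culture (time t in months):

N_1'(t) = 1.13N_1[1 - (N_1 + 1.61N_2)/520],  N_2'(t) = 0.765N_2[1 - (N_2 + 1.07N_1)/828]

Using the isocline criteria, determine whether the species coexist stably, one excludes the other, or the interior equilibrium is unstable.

Compare the nullcline intercepts: K1/α12 = 520/1.61 = 323 < K2 = 828; K2/α21 = 828/1.07 = 774 > K1 = 520.
Since the inequalities point opposite ways, species 2 can invade but species 1 cannot.

species 2 excludes species 1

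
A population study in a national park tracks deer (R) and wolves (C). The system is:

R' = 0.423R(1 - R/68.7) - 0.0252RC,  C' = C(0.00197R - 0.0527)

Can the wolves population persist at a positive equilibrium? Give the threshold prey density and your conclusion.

Threshold R = 26.8; K > 26.8, so yes, the predator persists.

The predator equation gives dC/dt > 0 only when R > 0.0527/0.00197 = 26.8.
Without the predator, R → K = 68.7. Since 68.7 > 26.8, the predator can invade and persist.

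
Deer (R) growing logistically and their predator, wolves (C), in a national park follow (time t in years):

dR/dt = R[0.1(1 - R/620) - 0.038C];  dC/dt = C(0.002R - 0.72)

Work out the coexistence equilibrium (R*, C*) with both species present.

R* ≈ 360, C* ≈ 1.1

From dC/dt = 0 with C > 0: 0.002R* = 0.72, so R* = 360.
Substitute into dR/dt = 0: 0.1(1 - 360/620) = 0.038C*.
The bracket is 0.419, giving C* = 0.0419/0.038 = 1.1.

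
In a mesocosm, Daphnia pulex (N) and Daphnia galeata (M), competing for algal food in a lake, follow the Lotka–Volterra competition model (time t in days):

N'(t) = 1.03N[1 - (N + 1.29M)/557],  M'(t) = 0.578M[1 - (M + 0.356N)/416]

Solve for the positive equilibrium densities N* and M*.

Setting both brackets to zero gives the nullclines N + 1.29M = 557 and 0.356N + M = 416.
Substituting M = 416 - 0.356N into the first: N(1 - 1.29·0.356) = 557 - 1.29·416.
So N* = 20.4/0.541 = 37.7, and then M* = 416 - 0.356·37.7 = 403.

N* ≈ 37.7, M* ≈ 403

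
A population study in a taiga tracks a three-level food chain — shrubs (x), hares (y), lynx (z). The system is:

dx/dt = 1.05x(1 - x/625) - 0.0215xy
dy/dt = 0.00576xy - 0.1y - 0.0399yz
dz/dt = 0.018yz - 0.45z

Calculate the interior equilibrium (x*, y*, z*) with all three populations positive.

x* ≈ 305, y* ≈ 25, z* ≈ 41.5

From dz/dt = 0: 0.018y* = 0.45, so y* = 25.
From dx/dt = 0: 1.05(1 - x*/625) = 0.0215·25, giving x* = 625·(1 - 0.512) = 305.
From dy/dt = 0: 0.00576·305 - 0.1 = 0.0399z*, so z* = 1.66/0.0399 = 41.5.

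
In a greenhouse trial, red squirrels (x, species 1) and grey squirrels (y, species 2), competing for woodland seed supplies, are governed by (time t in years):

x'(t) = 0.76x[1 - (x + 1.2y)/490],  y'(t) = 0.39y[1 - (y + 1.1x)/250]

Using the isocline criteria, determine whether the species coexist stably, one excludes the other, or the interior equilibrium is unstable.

Compare the nullcline intercepts: K1/α12 = 490/1.2 = 408 > K2 = 250; K2/α21 = 250/1.1 = 227 < K1 = 490.
Since the inequalities point opposite ways, species 1 can invade but species 2 cannot.

species 1 excludes species 2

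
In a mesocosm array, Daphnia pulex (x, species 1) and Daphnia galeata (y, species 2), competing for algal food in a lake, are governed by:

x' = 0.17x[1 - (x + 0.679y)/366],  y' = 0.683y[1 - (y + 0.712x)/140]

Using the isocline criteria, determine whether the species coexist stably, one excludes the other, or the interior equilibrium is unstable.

Compare the nullcline intercepts: K1/α12 = 366/0.679 = 539 > K2 = 140; K2/α21 = 140/0.712 = 197 < K1 = 366.
Since the inequalities point opposite ways, species 1 can invade but species 2 cannot.

species 1 excludes species 2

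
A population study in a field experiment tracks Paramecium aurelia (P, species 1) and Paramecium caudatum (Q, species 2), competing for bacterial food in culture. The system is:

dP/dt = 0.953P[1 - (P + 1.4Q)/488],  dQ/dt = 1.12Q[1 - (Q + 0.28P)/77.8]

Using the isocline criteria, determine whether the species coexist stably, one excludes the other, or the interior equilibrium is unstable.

species 1 excludes species 2

Compare the nullcline intercepts: K1/α12 = 488/1.4 = 349 > K2 = 77.8; K2/α21 = 77.8/0.28 = 278 < K1 = 488.
Since the inequalities point opposite ways, species 1 can invade but species 2 cannot.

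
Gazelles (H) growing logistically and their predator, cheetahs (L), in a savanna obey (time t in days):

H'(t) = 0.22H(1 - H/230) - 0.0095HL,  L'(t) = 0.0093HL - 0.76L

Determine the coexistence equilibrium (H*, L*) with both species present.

From dL/dt = 0 with L > 0: 0.0093H* = 0.76, so H* = 81.7.
Substitute into dH/dt = 0: 0.22(1 - 81.7/230) = 0.0095L*.
The bracket is 0.645, giving L* = 0.142/0.0095 = 14.9.

H* ≈ 81.7, L* ≈ 14.9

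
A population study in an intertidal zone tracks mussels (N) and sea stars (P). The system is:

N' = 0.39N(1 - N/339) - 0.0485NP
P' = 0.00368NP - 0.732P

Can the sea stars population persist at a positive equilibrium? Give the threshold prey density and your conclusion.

The predator equation gives dP/dt > 0 only when N > 0.732/0.00368 = 199.
Without the predator, N → K = 339. Since 339 > 199, the predator can invade and persist.

Threshold N = 199; K > 199, so yes, the predator persists.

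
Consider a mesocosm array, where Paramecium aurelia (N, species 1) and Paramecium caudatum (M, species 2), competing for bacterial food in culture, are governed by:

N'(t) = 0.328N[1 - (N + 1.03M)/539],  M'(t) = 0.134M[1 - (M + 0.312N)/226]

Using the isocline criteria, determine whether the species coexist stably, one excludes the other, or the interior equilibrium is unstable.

Compare the nullcline intercepts: K1/α12 = 539/1.03 = 523 > K2 = 226; K2/α21 = 226/0.312 = 724 > K1 = 539.
Since both inequalities hold, each species can invade when rare, so the interior equilibrium is stable.

stable coexistence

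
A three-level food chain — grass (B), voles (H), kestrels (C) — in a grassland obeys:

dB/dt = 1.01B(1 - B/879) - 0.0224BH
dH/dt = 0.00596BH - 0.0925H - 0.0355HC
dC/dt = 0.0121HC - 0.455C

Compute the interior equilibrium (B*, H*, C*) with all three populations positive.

B* ≈ 146, H* ≈ 37.6, C* ≈ 21.9

From dC/dt = 0: 0.0121H* = 0.455, so H* = 37.6.
From dB/dt = 0: 1.01(1 - B*/879) = 0.0224·37.6, giving B* = 879·(1 - 0.834) = 146.
From dH/dt = 0: 0.00596·146 - 0.0925 = 0.0355C*, so C* = 0.777/0.0355 = 21.9.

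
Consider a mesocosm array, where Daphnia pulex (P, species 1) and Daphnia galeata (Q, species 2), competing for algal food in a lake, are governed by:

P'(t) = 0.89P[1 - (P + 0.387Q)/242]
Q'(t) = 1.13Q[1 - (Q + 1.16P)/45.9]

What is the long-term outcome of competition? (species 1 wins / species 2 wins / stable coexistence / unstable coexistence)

Compare the nullcline intercepts: K1/α12 = 242/0.387 = 625 > K2 = 45.9; K2/α21 = 45.9/1.16 = 39.6 < K1 = 242.
Since the inequalities point opposite ways, species 1 can invade but species 2 cannot.

species 1 excludes species 2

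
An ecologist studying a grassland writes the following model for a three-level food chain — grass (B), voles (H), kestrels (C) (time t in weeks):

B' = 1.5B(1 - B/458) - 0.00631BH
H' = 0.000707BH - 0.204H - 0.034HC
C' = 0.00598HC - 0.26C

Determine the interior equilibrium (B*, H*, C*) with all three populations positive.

B* ≈ 374, H* ≈ 43.5, C* ≈ 1.78

From dC/dt = 0: 0.00598H* = 0.26, so H* = 43.5.
From dB/dt = 0: 1.5(1 - B*/458) = 0.00631·43.5, giving B* = 458·(1 - 0.183) = 374.
From dH/dt = 0: 0.000707·374 - 0.204 = 0.034C*, so C* = 0.0606/0.034 = 1.78.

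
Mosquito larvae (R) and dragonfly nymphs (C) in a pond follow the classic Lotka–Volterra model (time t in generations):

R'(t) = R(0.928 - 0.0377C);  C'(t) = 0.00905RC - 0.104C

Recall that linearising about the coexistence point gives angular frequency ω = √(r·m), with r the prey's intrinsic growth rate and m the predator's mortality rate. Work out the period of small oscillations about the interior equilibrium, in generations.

Here r = 0.928 and m = 0.104, so r·m = 0.0965.
ω = √0.0965 = 0.311 per generation, hence T = 2π/ω ≈ 20.2 generations.

T ≈ 20.2 generations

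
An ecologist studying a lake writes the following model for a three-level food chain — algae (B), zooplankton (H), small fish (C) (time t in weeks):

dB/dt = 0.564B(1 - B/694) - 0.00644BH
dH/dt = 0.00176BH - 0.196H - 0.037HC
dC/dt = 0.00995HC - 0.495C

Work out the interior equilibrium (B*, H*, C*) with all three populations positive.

B* ≈ 300, H* ≈ 49.7, C* ≈ 8.96

From dC/dt = 0: 0.00995H* = 0.495, so H* = 49.7.
From dB/dt = 0: 0.564(1 - B*/694) = 0.00644·49.7, giving B* = 694·(1 - 0.568) = 300.
From dH/dt = 0: 0.00176·300 - 0.196 = 0.037C*, so C* = 0.332/0.037 = 8.96.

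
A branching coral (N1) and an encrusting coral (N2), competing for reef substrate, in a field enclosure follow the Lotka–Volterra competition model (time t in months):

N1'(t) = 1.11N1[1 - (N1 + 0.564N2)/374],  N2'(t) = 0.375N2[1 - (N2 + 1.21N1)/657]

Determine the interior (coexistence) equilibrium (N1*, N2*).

N1* ≈ 10.9, N2* ≈ 644

Setting both brackets to zero gives the nullclines N1 + 0.564N2 = 374 and 1.21N1 + N2 = 657.
Substituting N2 = 657 - 1.21N1 into the first: N1(1 - 0.564·1.21) = 374 - 0.564·657.
So N1* = 3.45/0.318 = 10.9, and then N2* = 657 - 1.21·10.9 = 644.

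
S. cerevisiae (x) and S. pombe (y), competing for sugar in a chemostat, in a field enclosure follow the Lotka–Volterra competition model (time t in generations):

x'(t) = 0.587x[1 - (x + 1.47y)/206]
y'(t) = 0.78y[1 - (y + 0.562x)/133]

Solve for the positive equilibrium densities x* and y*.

Setting both brackets to zero gives the nullclines x + 1.47y = 206 and 0.562x + y = 133.
Substituting y = 133 - 0.562x into the first: x(1 - 1.47·0.562) = 206 - 1.47·133.
So x* = 10.5/0.174 = 60.3, and then y* = 133 - 0.562·60.3 = 99.1.

x* ≈ 60.3, y* ≈ 99.1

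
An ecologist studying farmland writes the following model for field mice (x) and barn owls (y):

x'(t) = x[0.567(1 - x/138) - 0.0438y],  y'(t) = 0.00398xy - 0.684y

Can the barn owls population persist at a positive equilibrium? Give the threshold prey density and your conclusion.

The predator equation gives dy/dt > 0 only when x > 0.684/0.00398 = 172.
Without the predator, x → K = 138. Since 138 < 172, the predator cannot invade.

Threshold x = 172; K < 172, so no, the predator goes extinct.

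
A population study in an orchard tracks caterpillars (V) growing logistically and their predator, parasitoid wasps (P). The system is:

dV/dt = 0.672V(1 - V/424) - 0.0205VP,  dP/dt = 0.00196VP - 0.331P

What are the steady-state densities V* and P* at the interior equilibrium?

V* ≈ 169, P* ≈ 19.7

From dP/dt = 0 with P > 0: 0.00196V* = 0.331, so V* = 169.
Substitute into dV/dt = 0: 0.672(1 - 169/424) = 0.0205P*.
The bracket is 0.602, giving P* = 0.404/0.0205 = 19.7.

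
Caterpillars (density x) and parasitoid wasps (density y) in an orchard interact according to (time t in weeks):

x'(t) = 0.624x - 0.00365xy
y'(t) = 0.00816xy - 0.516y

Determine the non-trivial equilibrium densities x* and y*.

Set dy/dt = 0 with y > 0: 0.00816x - 0.516 = 0, so x* = 0.516/0.00816 = 63.2.
Set dx/dt = 0 with x > 0: 0.624 - 0.00365y = 0, so y* = 0.624/0.00365 = 171.

x* ≈ 63.2, y* ≈ 171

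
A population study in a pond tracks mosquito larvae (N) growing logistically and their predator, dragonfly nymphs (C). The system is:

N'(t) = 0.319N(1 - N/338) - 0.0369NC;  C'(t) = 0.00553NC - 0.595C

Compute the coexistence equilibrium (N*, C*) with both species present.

From dC/dt = 0 with C > 0: 0.00553N* = 0.595, so N* = 108.
Substitute into dN/dt = 0: 0.319(1 - 108/338) = 0.0369C*.
The bracket is 0.682, giving C* = 0.217/0.0369 = 5.89.

N* ≈ 108, C* ≈ 5.89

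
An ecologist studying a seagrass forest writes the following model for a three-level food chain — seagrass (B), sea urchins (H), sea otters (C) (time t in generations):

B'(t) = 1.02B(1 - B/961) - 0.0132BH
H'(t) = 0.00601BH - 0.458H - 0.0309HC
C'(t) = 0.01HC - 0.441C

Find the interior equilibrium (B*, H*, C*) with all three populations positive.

From dC/dt = 0: 0.01H* = 0.441, so H* = 44.1.
From dB/dt = 0: 1.02(1 - B*/961) = 0.0132·44.1, giving B* = 961·(1 - 0.571) = 413.
From dH/dt = 0: 0.00601·413 - 0.458 = 0.0309C*, so C* = 2.02/0.0309 = 65.4.

B* ≈ 413, H* ≈ 44.1, C* ≈ 65.4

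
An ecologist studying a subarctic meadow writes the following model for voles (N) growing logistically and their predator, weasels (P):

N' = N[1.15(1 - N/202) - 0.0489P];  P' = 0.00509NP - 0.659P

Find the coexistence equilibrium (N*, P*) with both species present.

N* ≈ 129, P* ≈ 8.44

From dP/dt = 0 with P > 0: 0.00509N* = 0.659, so N* = 129.
Substitute into dN/dt = 0: 1.15(1 - 129/202) = 0.0489P*.
The bracket is 0.359, giving P* = 0.413/0.0489 = 8.44.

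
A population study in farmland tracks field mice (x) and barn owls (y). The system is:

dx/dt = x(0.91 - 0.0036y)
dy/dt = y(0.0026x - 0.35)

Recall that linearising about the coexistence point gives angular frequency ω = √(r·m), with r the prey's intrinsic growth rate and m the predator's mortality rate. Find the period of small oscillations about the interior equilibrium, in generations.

Here r = 0.91 and m = 0.35, so r·m = 0.319.
ω = √0.319 = 0.564 per generation, hence T = 2π/ω ≈ 11.1 generations.

T ≈ 11.1 generations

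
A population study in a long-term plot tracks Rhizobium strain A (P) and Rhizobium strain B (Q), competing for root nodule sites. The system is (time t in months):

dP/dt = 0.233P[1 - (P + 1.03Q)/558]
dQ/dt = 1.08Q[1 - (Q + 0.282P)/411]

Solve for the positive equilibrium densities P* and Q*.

Setting both brackets to zero gives the nullclines P + 1.03Q = 558 and 0.282P + Q = 411.
Substituting Q = 411 - 0.282P into the first: P(1 - 1.03·0.282) = 558 - 1.03·411.
So P* = 135/0.71 = 190, and then Q* = 411 - 0.282·190 = 357.

P* ≈ 190, Q* ≈ 357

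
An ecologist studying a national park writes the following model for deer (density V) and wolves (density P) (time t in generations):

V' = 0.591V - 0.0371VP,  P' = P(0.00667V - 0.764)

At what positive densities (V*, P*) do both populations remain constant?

V* ≈ 115, P* ≈ 15.9

Set dP/dt = 0 with P > 0: 0.00667V - 0.764 = 0, so V* = 0.764/0.00667 = 115.
Set dV/dt = 0 with V > 0: 0.591 - 0.0371P = 0, so P* = 0.591/0.0371 = 15.9.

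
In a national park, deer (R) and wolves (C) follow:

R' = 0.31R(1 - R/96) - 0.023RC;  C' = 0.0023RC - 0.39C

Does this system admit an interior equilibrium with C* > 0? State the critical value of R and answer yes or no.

Threshold R = 170; K < 170, so no, the predator goes extinct.

The predator equation gives dC/dt > 0 only when R > 0.39/0.0023 = 170.
Without the predator, R → K = 96. Since 96 < 170, the predator cannot invade.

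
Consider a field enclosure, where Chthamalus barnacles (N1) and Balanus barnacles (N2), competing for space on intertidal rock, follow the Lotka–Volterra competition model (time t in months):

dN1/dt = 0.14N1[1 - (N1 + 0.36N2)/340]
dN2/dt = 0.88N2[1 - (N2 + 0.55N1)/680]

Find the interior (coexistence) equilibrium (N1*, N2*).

Setting both brackets to zero gives the nullclines N1 + 0.36N2 = 340 and 0.55N1 + N2 = 680.
Substituting N2 = 680 - 0.55N1 into the first: N1(1 - 0.36·0.55) = 340 - 0.36·680.
So N1* = 95.2/0.802 = 119, and then N2* = 680 - 0.55·119 = 615.

N1* ≈ 119, N2* ≈ 615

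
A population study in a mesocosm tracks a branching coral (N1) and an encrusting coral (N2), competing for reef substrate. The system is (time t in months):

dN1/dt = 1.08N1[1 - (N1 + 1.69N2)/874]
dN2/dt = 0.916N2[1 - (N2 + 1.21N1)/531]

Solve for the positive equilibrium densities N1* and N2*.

N1* ≈ 22.4, N2* ≈ 504

Setting both brackets to zero gives the nullclines N1 + 1.69N2 = 874 and 1.21N1 + N2 = 531.
Substituting N2 = 531 - 1.21N1 into the first: N1(1 - 1.69·1.21) = 874 - 1.69·531.
So N1* = -23.4/-1.04 = 22.4, and then N2* = 531 - 1.21·22.4 = 504.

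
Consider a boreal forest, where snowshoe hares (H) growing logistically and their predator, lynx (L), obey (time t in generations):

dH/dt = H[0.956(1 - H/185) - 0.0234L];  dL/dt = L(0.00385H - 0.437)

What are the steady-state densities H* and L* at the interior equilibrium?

From dL/dt = 0 with L > 0: 0.00385H* = 0.437, so H* = 114.
Substitute into dH/dt = 0: 0.956(1 - 114/185) = 0.0234L*.
The bracket is 0.386, giving L* = 0.369/0.0234 = 15.8.

H* ≈ 114, L* ≈ 15.8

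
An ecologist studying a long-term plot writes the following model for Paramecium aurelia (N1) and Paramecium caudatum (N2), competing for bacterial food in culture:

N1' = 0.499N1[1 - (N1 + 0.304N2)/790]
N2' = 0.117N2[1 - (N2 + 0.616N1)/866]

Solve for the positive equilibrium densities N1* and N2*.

N1* ≈ 648, N2* ≈ 467

Setting both brackets to zero gives the nullclines N1 + 0.304N2 = 790 and 0.616N1 + N2 = 866.
Substituting N2 = 866 - 0.616N1 into the first: N1(1 - 0.304·0.616) = 790 - 0.304·866.
So N1* = 527/0.813 = 648, and then N2* = 866 - 0.616·648 = 467.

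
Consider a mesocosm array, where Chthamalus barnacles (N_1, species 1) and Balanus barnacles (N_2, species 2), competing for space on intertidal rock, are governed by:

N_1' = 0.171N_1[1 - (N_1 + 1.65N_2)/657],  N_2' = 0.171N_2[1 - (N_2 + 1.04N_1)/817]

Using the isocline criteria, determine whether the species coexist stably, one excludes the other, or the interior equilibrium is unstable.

species 2 excludes species 1

Compare the nullcline intercepts: K1/α12 = 657/1.65 = 398 < K2 = 817; K2/α21 = 817/1.04 = 786 > K1 = 657.
Since the inequalities point opposite ways, species 2 can invade but species 1 cannot.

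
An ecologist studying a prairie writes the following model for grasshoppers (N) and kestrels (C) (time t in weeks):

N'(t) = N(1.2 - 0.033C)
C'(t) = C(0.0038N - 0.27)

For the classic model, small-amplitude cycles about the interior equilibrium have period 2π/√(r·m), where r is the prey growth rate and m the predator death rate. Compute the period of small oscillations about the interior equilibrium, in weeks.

T ≈ 11 weeks

Here r = 1.2 and m = 0.27, so r·m = 0.324.
ω = √0.324 = 0.569 per week, hence T = 2π/ω ≈ 11 weeks.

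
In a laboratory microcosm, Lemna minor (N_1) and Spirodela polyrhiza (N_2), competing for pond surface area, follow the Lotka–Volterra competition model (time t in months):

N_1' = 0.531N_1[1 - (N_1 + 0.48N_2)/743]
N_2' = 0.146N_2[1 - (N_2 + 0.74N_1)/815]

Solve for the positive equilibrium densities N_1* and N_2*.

N_1* ≈ 546, N_2* ≈ 411

Setting both brackets to zero gives the nullclines N_1 + 0.48N_2 = 743 and 0.74N_1 + N_2 = 815.
Substituting N_2 = 815 - 0.74N_1 into the first: N_1(1 - 0.48·0.74) = 743 - 0.48·815.
So N_1* = 352/0.645 = 546, and then N_2* = 815 - 0.74·546 = 411.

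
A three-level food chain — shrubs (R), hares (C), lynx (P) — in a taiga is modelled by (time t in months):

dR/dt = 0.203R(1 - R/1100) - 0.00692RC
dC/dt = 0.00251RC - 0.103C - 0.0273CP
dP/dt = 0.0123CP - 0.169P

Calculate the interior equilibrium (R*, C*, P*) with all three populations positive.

R* ≈ 585, C* ≈ 13.7, P* ≈ 50

From dP/dt = 0: 0.0123C* = 0.169, so C* = 13.7.
From dR/dt = 0: 0.203(1 - R*/1100) = 0.00692·13.7, giving R* = 1100·(1 - 0.468) = 585.
From dC/dt = 0: 0.00251·585 - 0.103 = 0.0273P*, so P* = 1.36/0.0273 = 50.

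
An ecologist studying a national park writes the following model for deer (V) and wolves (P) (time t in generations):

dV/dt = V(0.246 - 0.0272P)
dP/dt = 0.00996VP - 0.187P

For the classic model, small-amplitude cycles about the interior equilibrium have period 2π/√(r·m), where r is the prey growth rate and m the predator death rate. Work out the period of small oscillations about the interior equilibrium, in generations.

Here r = 0.246 and m = 0.187, so r·m = 0.046.
ω = √0.046 = 0.214 per generation, hence T = 2π/ω ≈ 29.3 generations.

T ≈ 29.3 generations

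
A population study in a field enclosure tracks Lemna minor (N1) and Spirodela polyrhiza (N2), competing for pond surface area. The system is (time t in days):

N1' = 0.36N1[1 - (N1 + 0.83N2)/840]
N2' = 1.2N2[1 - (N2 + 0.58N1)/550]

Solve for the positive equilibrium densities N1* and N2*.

N1* ≈ 739, N2* ≈ 121

Setting both brackets to zero gives the nullclines N1 + 0.83N2 = 840 and 0.58N1 + N2 = 550.
Substituting N2 = 550 - 0.58N1 into the first: N1(1 - 0.83·0.58) = 840 - 0.83·550.
So N1* = 384/0.519 = 739, and then N2* = 550 - 0.58·739 = 121.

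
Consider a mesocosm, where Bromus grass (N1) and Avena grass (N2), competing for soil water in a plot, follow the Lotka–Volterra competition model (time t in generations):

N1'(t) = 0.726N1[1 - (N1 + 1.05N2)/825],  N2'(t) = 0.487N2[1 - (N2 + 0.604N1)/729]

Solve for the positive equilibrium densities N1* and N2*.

N1* ≈ 163, N2* ≈ 631

Setting both brackets to zero gives the nullclines N1 + 1.05N2 = 825 and 0.604N1 + N2 = 729.
Substituting N2 = 729 - 0.604N1 into the first: N1(1 - 1.05·0.604) = 825 - 1.05·729.
So N1* = 59.5/0.366 = 163, and then N2* = 729 - 0.604·163 = 631.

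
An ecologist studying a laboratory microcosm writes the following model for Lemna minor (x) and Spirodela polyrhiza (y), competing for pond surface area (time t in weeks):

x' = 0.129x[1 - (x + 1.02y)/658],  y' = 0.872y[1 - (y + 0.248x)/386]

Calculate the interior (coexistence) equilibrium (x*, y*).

Setting both brackets to zero gives the nullclines x + 1.02y = 658 and 0.248x + y = 386.
Substituting y = 386 - 0.248x into the first: x(1 - 1.02·0.248) = 658 - 1.02·386.
So x* = 264/0.747 = 354, and then y* = 386 - 0.248·354 = 298.

x* ≈ 354, y* ≈ 298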